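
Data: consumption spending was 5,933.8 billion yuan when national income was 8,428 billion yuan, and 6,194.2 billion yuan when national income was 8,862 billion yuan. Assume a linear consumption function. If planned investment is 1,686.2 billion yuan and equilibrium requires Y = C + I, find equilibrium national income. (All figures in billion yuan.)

Y = 6408

MPC = (6194.2 − 5933.8)/(8862 − 8428) = 260.4/434 = 0.6
a = 5933.8 − 0.6(8428) = 877
Equilibrium: Y = 877 + 0.6Y + 1686.2
0.4Y = 2563.2, so Y = 2563.2/0.4 = 6408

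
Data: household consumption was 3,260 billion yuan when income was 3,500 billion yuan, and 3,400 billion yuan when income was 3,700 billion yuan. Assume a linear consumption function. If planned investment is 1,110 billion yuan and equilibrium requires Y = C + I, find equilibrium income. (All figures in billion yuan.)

Y = 6400

MPC = (3400 − 3260)/(3700 − 3500) = 140/200 = 0.7
a = 3260 − 0.7(3500) = 810
Equilibrium: Y = 810 + 0.7Y + 1110
0.3Y = 1920, so Y = 1920/0.3 = 6400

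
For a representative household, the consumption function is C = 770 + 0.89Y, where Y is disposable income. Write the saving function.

S = Y − C = Y − (770 + 0.89Y) = -770 + (1 − 0.89)Y

S = -770 + 0.11Y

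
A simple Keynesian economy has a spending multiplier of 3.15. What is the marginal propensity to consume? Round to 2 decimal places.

k = 1/(1 − MPC), so 1 − MPC = 1/k = 1/3.15 = 0.3175
MPC = 1 − 0.3175 = 0.68

MPC = 0.68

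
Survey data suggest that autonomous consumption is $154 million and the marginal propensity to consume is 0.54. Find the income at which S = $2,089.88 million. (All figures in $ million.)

Y = 4878

S = Y − C = -154 + 0.46Y
-154 + 0.46Y = 2089.88, so 0.46Y = 2243.88 and Y = 4878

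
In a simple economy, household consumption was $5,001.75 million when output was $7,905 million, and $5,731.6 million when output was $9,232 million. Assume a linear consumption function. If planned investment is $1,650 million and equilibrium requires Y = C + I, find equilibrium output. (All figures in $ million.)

MPC = (5731.6 − 5001.75)/(9232 − 7905) = 729.85/1327 = 0.55
a = 5001.75 − 0.55(7905) = 654
Equilibrium: Y = 654 + 0.55Y + 1650
0.45Y = 2304, so Y = 2304/0.45 = 5120

Y = 5120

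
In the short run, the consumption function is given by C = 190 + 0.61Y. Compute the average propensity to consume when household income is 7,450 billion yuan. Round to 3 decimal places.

C = 190 + 0.61(7450) = 4734.5
APC = C/Y = 4734.5/7450 = 0.636

APC = 0.636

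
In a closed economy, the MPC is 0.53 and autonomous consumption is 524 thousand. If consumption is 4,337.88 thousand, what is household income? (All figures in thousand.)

Y = 7196

524 + 0.53Y = 4337.88
0.53Y = 3813.88, so Y = 3813.88/0.53 = 7196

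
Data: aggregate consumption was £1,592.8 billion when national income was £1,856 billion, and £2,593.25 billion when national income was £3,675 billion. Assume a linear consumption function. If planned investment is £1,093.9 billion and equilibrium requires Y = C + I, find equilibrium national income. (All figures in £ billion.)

MPC = (2593.25 − 1592.8)/(3675 − 1856) = 1000.45/1819 = 0.55
a = 1592.8 − 0.55(1856) = 572
Equilibrium: Y = 572 + 0.55Y + 1093.9
0.45Y = 1665.9, so Y = 1665.9/0.45 = 3702

Y = 3702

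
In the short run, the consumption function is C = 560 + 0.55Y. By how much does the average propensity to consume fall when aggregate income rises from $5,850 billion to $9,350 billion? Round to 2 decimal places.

ΔAPC = 0.04

At Y = 5850: C = 560 + 0.55(5850) = 3777.5, APC = 3777.5/5850 = 0.646
At Y = 9350: C = 5702.5, APC = 5702.5/9350 = 0.610
Fall in APC = 0.646 − 0.610 = 0.036 ≈ 0.04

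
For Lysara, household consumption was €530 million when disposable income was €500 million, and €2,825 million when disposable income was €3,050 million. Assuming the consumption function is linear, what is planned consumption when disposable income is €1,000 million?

C = 980

MPC = (2825 − 530)/(3050 − 500) = 2295/2550 = 0.9
a = 530 − 0.9(500) = 530 − 450 = 80
C = 80 + 0.9(1000) = 80 + 900 = 980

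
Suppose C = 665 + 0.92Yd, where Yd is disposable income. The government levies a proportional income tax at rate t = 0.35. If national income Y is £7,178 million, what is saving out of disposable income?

Yd = (1 − 0.35)(7178) = 0.65(7178) = 4665.7
C = 665 + 0.92(4665.7) = 665 + 4292.444 = 4957.444
S = Yd − C = 4665.7 − 4957.444 = -291.744

S = -291.744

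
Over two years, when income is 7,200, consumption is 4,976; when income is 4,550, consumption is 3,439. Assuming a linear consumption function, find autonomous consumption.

a = 800

MPC = ΔC/ΔY = (4976 − 3439)/(7200 − 4550) = 1537/2650 = 0.58
a = C − MPC·Y = 3439 − 0.58(4550) = 3439 − 2639 = 800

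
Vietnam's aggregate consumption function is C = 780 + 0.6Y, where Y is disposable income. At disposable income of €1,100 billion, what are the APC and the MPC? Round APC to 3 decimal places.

APC = 1.309; MPC = 0.6

MPC = 0.6 (the slope of the consumption function)
C = 780 + 0.6(1100) = 1440, so APC = 1440/1100 = 1.309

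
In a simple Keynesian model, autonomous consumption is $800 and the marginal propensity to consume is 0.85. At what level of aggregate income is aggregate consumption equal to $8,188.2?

Y = 8692

800 + 0.85Y = 8188.2
0.85Y = 7388.2, so Y = 7388.2/0.85 = 8692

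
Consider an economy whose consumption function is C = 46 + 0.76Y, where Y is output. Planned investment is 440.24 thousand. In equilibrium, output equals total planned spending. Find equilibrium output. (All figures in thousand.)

Y = C + I = 46 + 0.76Y + 440.24
Y − 0.76Y = 486.24
0.24Y = 486.24, so Y = 486.24/0.24 = 2026

Y = 2026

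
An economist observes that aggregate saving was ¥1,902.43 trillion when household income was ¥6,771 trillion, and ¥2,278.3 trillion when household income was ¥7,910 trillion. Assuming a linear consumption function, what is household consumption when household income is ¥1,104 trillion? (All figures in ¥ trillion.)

MPS = ΔS/ΔY = (2278.3 − 1902.43)/(7910 − 6771) = 375.87/1139 = 0.33
MPC = 1 − MPS = 0.67
Autonomous saving = 1902.43 − 0.33(6771) = -332, so a = 332
C = 332 + 0.67(1104) = 332 + 739.68 = 1071.68

C = 1071.68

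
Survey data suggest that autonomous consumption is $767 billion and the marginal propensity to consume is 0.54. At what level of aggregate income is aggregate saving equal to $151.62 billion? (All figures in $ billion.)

Y = 1997

S = Y − C = -767 + 0.46Y
-767 + 0.46Y = 151.62, so 0.46Y = 918.62 and Y = 1997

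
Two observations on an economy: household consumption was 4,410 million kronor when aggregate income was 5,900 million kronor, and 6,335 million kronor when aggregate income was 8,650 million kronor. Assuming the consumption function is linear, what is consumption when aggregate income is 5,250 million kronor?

C = 3955

MPC = (6335 − 4410)/(8650 − 5900) = 1925/2750 = 0.7
a = 4410 − 0.7(5900) = 4410 − 4130 = 280
C = 280 + 0.7(5250) = 280 + 3675 = 3955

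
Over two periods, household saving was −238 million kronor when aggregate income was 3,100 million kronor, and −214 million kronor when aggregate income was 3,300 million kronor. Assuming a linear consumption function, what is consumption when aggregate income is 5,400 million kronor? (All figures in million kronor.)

C = 5362

MPS = ΔS/ΔY = (-214 − (-238))/(3300 − 3100) = 24/200 = 0.12
MPC = 1 − MPS = 0.88
Autonomous saving = -238 − 0.12(3100) = -610, so a = 610
C = 610 + 0.88(5400) = 610 + 4752 = 5362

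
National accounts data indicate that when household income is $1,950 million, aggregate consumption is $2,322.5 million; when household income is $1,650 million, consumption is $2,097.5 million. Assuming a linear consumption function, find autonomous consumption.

a = 860

MPC = ΔC/ΔY = (2322.5 − 2097.5)/(1950 − 1650) = 225/300 = 0.75
a = C − MPC·Y = 2097.5 − 0.75(1650) = 2097.5 − 1237.5 = 860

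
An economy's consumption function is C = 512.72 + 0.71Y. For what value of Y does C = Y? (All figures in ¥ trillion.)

Y = 1768

At break-even, C = Y: 512.72 + 0.71Y = Y
0.29Y = 512.72, so Y = 512.72/0.29 = 1768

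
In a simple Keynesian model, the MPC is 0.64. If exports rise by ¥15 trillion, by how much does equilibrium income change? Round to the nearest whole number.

ΔY ≈ 42

The multiplier is 1/(1 − MPC) = 1/0.36.
ΔY = 15/0.36 = 41.67 ≈ 42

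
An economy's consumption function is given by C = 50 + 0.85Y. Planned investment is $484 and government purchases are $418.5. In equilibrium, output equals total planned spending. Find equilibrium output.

Y = C + I + G = 50 + 0.85Y + 484 + 418.5
Y − 0.85Y = 952.5
0.15Y = 952.5, so Y = 952.5/0.15 = 6350

Y = 6350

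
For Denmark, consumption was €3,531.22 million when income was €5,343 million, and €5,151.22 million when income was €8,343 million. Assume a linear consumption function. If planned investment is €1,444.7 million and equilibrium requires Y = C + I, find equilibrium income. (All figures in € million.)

Y = 4545

MPC = (5151.22 − 3531.22)/(8343 − 5343) = 1620/3000 = 0.54
a = 3531.22 − 0.54(5343) = 646
Equilibrium: Y = 646 + 0.54Y + 1444.7
0.46Y = 2090.7, so Y = 2090.7/0.46 = 4545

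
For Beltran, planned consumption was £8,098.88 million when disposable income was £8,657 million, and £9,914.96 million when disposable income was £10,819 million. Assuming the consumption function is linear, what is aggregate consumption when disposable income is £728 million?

C = 1438.52

MPC = (9914.96 − 8098.88)/(10819 − 8657) = 1816.08/2162 = 0.84
a = 8098.88 − 0.84(8657) = 8098.88 − 7271.88 = 827
C = 827 + 0.84(728) = 827 + 611.52 = 1438.52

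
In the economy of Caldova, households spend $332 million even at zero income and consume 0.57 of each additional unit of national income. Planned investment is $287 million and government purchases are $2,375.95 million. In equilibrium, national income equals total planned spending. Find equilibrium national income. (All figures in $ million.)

Y = 6965

Y = C + I + G = 332 + 0.57Y + 287 + 2375.95
Y − 0.57Y = 2994.95
0.43Y = 2994.95, so Y = 2994.95/0.43 = 6965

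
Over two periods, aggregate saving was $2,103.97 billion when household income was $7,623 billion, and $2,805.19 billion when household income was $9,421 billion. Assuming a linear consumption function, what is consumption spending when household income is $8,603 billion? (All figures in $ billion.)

C = 6116.83

MPS = ΔS/ΔY = (2805.19 − 2103.97)/(9421 − 7623) = 701.22/1798 = 0.39
MPC = 1 − MPS = 0.61
Autonomous saving = 2103.97 − 0.39(7623) = -869, so a = 869
C = 869 + 0.61(8603) = 869 + 5247.83 = 6116.83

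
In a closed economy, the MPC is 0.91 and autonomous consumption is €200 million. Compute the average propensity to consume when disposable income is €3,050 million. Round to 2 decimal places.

APC = 0.98

C = 200 + 0.91(3050) = 2975.5
APC = C/Y = 2975.5/3050 = 0.98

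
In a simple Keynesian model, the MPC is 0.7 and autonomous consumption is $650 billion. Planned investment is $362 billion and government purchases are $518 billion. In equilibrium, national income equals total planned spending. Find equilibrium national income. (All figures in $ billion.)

Y = 5100

Y = C + I + G = 650 + 0.7Y + 362 + 518
Y − 0.7Y = 1530
0.3Y = 1530, so Y = 1530/0.3 = 5100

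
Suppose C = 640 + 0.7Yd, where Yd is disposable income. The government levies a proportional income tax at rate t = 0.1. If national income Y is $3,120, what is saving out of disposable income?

Yd = (1 − 0.1)(3120) = 0.9(3120) = 2808
C = 640 + 0.7(2808) = 640 + 1965.6 = 2605.6
S = Yd − C = 2808 − 2605.6 = 202.4

S = 202.4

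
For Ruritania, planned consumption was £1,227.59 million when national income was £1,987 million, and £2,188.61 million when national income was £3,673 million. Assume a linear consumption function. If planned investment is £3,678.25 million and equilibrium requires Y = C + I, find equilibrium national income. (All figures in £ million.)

MPC = (2188.61 − 1227.59)/(3673 − 1987) = 961.02/1686 = 0.57
a = 1227.59 − 0.57(1987) = 95
Equilibrium: Y = 95 + 0.57Y + 3678.25
0.43Y = 3773.25, so Y = 3773.25/0.43 = 8775

Y = 8775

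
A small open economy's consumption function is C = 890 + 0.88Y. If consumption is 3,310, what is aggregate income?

890 + 0.88Y = 3310
0.88Y = 2420, so Y = 2420/0.88 = 2750

Y = 2750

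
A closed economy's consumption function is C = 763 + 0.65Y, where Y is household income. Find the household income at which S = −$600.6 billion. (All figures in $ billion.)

S = Y − C = -763 + 0.35Y
-763 + 0.35Y = -600.6, so 0.35Y = 162.4 and Y = 464

Y = 464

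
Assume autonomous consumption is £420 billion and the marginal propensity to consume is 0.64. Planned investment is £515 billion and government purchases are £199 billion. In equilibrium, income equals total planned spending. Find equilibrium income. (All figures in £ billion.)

Y = C + I + G = 420 + 0.64Y + 515 + 199
Y − 0.64Y = 1134
0.36Y = 1134, so Y = 1134/0.36 = 3150

Y = 3150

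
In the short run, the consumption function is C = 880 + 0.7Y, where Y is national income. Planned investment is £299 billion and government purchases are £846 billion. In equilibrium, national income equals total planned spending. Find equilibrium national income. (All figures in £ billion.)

Y = 6750

Y = C + I + G = 880 + 0.7Y + 299 + 846
Y − 0.7Y = 2025
0.3Y = 2025, so Y = 2025/0.3 = 6750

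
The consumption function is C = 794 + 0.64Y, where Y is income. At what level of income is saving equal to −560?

S = Y − C = -794 + 0.36Y
-794 + 0.36Y = -560, so 0.36Y = 234 and Y = 650

Y = 650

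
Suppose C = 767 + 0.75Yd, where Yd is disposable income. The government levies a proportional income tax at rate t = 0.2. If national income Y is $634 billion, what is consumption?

C = 1147.4

Yd = (1 − 0.2)(634) = 0.8(634) = 507.2
C = 767 + 0.75(507.2) = 767 + 380.4 = 1147.4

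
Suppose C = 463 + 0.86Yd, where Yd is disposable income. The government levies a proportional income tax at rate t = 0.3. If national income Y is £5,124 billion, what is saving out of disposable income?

S = 39.152

Yd = (1 − 0.3)(5124) = 0.7(5124) = 3586.8
C = 463 + 0.86(3586.8) = 463 + 3084.648 = 3547.648
S = Yd − C = 3586.8 − 3547.648 = 39.152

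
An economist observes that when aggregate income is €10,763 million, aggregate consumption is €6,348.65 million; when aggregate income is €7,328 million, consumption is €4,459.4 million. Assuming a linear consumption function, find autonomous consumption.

MPC = ΔC/ΔY = (6348.65 − 4459.4)/(10763 − 7328) = 1889.25/3435 = 0.55
a = C − MPC·Y = 4459.4 − 0.55(7328) = 4459.4 − 4030.4 = 429

a = 429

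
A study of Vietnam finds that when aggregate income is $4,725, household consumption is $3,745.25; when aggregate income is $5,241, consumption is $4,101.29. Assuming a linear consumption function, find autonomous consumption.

a = 485

MPC = ΔC/ΔY = (4101.29 − 3745.25)/(5241 − 4725) = 356.04/516 = 0.69
a = C − MPC·Y = 3745.25 − 0.69(4725) = 3745.25 − 3260.25 = 485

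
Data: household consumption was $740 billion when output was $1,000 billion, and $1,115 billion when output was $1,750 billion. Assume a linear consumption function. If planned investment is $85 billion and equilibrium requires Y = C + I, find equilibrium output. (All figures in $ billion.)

MPC = (1115 − 740)/(1750 − 1000) = 375/750 = 0.5
a = 740 − 0.5(1000) = 240
Equilibrium: Y = 240 + 0.5Y + 85
0.5Y = 325, so Y = 325/0.5 = 650

Y = 650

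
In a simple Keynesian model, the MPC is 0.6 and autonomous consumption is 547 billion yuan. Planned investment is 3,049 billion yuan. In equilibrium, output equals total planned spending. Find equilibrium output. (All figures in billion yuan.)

Y = 8990

Y = C + I = 547 + 0.6Y + 3049
Y − 0.6Y = 3596
0.4Y = 3596, so Y = 3596/0.4 = 8990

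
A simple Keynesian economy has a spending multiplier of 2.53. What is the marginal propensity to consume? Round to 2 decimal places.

k = 1/(1 − MPC), so 1 − MPC = 1/k = 1/2.53 = 0.3953
MPC = 1 − 0.3953 = 0.60

MPC = 0.60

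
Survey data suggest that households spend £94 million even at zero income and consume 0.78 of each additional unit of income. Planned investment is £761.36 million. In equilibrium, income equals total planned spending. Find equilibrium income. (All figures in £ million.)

Y = C + I = 94 + 0.78Y + 761.36
Y − 0.78Y = 855.36
0.22Y = 855.36, so Y = 855.36/0.22 = 3888

Y = 3888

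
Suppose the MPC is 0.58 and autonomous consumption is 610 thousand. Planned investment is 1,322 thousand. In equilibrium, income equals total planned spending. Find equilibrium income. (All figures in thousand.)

Y = C + I = 610 + 0.58Y + 1322
Y − 0.58Y = 1932
0.42Y = 1932, so Y = 1932/0.42 = 4600

Y = 4600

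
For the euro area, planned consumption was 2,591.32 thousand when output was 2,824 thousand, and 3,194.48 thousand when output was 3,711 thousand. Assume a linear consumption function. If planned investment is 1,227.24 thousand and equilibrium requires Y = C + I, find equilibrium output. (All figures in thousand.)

MPC = (3194.48 − 2591.32)/(3711 − 2824) = 603.16/887 = 0.68
a = 2591.32 − 0.68(2824) = 671
Equilibrium: Y = 671 + 0.68Y + 1227.24
0.32Y = 1898.24, so Y = 1898.24/0.32 = 5932

Y = 5932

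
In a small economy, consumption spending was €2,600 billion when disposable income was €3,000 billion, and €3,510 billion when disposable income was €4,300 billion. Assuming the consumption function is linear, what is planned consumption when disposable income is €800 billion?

MPC = (3510 − 2600)/(4300 − 3000) = 910/1300 = 0.7
a = 2600 − 0.7(3000) = 2600 − 2100 = 500
C = 500 + 0.7(800) = 500 + 560 = 1060

C = 1060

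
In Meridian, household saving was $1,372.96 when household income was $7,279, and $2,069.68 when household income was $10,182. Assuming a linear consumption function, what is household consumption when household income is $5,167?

MPS = ΔS/ΔY = (2069.68 − 1372.96)/(10182 − 7279) = 696.72/2903 = 0.24
MPC = 1 − MPS = 0.76
Autonomous saving = 1372.96 − 0.24(7279) = -374, so a = 374
C = 374 + 0.76(5167) = 374 + 3926.92 = 4300.92

C = 4300.92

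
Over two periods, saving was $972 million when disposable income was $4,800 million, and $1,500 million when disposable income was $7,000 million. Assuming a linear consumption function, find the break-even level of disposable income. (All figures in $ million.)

MPS = ΔS/ΔY = (1500 − 972)/(7000 − 4800) = 528/2200 = 0.24
MPC = 1 − MPS = 0.76
From S(4800) = 972: −a + 0.24(4800) = 972, so a = 1152 − 972 = 180
Break-even (S = 0): Y = a/MPS = 180/0.24 = 750

Y = 750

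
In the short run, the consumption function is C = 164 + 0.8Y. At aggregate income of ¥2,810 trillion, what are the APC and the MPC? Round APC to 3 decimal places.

APC = 0.858; MPC = 0.8

MPC = 0.8 (the slope of the consumption function)
C = 164 + 0.8(2810) = 2412, so APC = 2412/2810 = 0.858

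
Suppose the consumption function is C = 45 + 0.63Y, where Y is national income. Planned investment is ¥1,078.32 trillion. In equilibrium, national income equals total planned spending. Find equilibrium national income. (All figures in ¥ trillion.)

Y = C + I = 45 + 0.63Y + 1078.32
Y − 0.63Y = 1123.32
0.37Y = 1123.32, so Y = 1123.32/0.37 = 3036

Y = 3036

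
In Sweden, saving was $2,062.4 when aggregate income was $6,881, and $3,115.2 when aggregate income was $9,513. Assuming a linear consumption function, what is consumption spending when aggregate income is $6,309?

MPS = ΔS/ΔY = (3115.2 − 2062.4)/(9513 − 6881) = 1052.8/2632 = 0.4
MPC = 1 − MPS = 0.6
Autonomous saving = 2062.4 − 0.4(6881) = -690, so a = 690
C = 690 + 0.6(6309) = 690 + 3785.4 = 4475.4

C = 4475.4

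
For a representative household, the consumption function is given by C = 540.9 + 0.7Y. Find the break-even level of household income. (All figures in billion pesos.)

At break-even, C = Y: 540.9 + 0.7Y = Y
0.3Y = 540.9, so Y = 540.9/0.3 = 1803

Y = 1803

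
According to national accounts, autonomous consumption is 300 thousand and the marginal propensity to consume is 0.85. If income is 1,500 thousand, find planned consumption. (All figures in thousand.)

C = 1575

C = 300 + 0.85(1500) = 300 + 1275 = 1575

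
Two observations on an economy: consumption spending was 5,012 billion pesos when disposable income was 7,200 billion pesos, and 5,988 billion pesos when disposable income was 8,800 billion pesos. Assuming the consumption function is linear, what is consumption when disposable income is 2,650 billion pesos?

C = 2236.5

MPC = (5988 − 5012)/(8800 − 7200) = 976/1600 = 0.61
a = 5012 − 0.61(7200) = 5012 − 4392 = 620
C = 620 + 0.61(2650) = 620 + 1616.5 = 2236.5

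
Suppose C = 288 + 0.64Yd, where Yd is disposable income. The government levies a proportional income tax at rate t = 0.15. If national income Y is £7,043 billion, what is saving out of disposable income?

Yd = (1 − 0.15)(7043) = 0.85(7043) = 5986.55
C = 288 + 0.64(5986.55) = 288 + 3831.392 = 4119.392
S = Yd − C = 5986.55 − 4119.392 = 1867.158

S = 1867.158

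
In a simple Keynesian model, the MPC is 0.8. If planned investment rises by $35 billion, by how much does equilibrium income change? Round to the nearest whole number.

ΔY ≈ 175

The multiplier is 1/(1 − MPC) = 1/0.2.
ΔY = 35/0.2 = 175.00 ≈ 175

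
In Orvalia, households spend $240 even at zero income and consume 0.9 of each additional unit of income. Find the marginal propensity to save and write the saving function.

MPS = 0.1; S = -240 + 0.1Y

MPS = 1 − MPC = 1 − 0.9 = 0.1
S = Y − C = -240 + 0.1Y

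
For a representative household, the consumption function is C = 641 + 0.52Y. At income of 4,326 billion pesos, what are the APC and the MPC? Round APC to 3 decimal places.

MPC = 0.52 (the slope of the consumption function)
C = 641 + 0.52(4326) = 2890.52, so APC = 2890.52/4326 = 0.668

APC = 0.668; MPC = 0.52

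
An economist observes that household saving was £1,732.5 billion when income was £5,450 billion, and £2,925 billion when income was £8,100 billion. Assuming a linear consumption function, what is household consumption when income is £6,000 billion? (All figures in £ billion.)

C = 4020

MPS = ΔS/ΔY = (2925 − 1732.5)/(8100 − 5450) = 1192.5/2650 = 0.45
MPC = 1 − MPS = 0.55
Autonomous saving = 1732.5 − 0.45(5450) = -720, so a = 720
C = 720 + 0.55(6000) = 720 + 3300 = 4020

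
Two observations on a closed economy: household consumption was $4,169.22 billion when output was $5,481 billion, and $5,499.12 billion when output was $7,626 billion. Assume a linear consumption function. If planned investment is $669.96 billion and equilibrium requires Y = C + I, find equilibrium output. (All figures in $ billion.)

MPC = (5499.12 − 4169.22)/(7626 − 5481) = 1329.9/2145 = 0.62
a = 4169.22 − 0.62(5481) = 771
Equilibrium: Y = 771 + 0.62Y + 669.96
0.38Y = 1440.96, so Y = 1440.96/0.38 = 3792

Y = 3792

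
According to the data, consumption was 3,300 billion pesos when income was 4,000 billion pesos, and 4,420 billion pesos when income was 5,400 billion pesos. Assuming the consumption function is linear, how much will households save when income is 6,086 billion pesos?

S = 1117.2

MPC = (4420 − 3300)/(5400 − 4000) = 1120/1400 = 0.8
a = 3300 − 0.8(4000) = 3300 − 3200 = 100
C = 100 + 0.8(6086) = 4968.8
S = 6086 − 4968.8 = 1117.2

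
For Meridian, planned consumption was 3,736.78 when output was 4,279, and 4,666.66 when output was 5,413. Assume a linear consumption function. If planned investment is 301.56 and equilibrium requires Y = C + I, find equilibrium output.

MPC = (4666.66 − 3736.78)/(5413 − 4279) = 929.88/1134 = 0.82
a = 3736.78 − 0.82(4279) = 228
Equilibrium: Y = 228 + 0.82Y + 301.56
0.18Y = 529.56, so Y = 529.56/0.18 = 2942

Y = 2942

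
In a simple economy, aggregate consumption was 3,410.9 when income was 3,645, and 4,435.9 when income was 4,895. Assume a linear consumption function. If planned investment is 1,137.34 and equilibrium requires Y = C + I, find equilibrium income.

Y = 8663

MPC = (4435.9 − 3410.9)/(4895 − 3645) = 1025/1250 = 0.82
a = 3410.9 − 0.82(3645) = 422
Equilibrium: Y = 422 + 0.82Y + 1137.34
0.18Y = 1559.34, so Y = 1559.34/0.18 = 8663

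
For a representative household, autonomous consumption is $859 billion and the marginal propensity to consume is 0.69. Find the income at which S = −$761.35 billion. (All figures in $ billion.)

S = Y − C = -859 + 0.31Y
-859 + 0.31Y = -761.35, so 0.31Y = 97.65 and Y = 315

Y = 315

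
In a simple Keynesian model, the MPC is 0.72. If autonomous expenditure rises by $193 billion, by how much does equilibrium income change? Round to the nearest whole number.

ΔY ≈ 689

The multiplier is 1/(1 − MPC) = 1/0.28.
ΔY = 193/0.28 = 689.29 ≈ 689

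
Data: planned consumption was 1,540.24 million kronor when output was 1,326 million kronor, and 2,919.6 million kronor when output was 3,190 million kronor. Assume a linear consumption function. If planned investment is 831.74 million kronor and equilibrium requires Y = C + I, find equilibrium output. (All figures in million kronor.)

MPC = (2919.6 − 1540.24)/(3190 − 1326) = 1379.36/1864 = 0.74
a = 1540.24 − 0.74(1326) = 559
Equilibrium: Y = 559 + 0.74Y + 831.74
0.26Y = 1390.74, so Y = 1390.74/0.26 = 5349

Y = 5349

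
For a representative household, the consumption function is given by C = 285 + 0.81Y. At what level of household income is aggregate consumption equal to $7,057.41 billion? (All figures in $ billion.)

Y = 8361

285 + 0.81Y = 7057.41
0.81Y = 6772.41, so Y = 6772.41/0.81 = 8361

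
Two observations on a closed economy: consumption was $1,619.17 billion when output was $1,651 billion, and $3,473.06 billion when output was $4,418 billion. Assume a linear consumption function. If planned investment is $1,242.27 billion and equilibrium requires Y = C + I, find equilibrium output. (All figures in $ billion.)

MPC = (3473.06 − 1619.17)/(4418 − 1651) = 1853.89/2767 = 0.67
a = 1619.17 − 0.67(1651) = 513
Equilibrium: Y = 513 + 0.67Y + 1242.27
0.33Y = 1755.27, so Y = 1755.27/0.33 = 5319

Y = 5319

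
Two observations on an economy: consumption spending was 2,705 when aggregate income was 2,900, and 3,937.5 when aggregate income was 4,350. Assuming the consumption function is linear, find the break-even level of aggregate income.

MPC = (3937.5 − 2705)/(4350 − 2900) = 1232.5/1450 = 0.85
a = 2705 − 0.85(2900) = 2705 − 2465 = 240
Break-even: Y = a/(1−MPC) = 240/0.15 = 1600

Y = 1600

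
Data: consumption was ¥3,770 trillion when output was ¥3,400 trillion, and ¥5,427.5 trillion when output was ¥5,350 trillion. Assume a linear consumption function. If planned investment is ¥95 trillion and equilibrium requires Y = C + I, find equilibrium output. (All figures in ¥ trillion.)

Y = 6500

MPC = (5427.5 − 3770)/(5350 − 3400) = 1657.5/1950 = 0.85
a = 3770 − 0.85(3400) = 880
Equilibrium: Y = 880 + 0.85Y + 95
0.15Y = 975, so Y = 975/0.15 = 6500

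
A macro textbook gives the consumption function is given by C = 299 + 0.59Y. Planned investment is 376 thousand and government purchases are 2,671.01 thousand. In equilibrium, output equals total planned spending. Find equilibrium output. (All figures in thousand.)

Y = 8161

Y = C + I + G = 299 + 0.59Y + 376 + 2671.01
Y − 0.59Y = 3346.01
0.41Y = 3346.01, so Y = 3346.01/0.41 = 8161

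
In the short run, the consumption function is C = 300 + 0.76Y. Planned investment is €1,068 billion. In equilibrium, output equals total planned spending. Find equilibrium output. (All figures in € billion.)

Y = 5700

Y = C + I = 300 + 0.76Y + 1068
Y − 0.76Y = 1368
0.24Y = 1368, so Y = 1368/0.24 = 5700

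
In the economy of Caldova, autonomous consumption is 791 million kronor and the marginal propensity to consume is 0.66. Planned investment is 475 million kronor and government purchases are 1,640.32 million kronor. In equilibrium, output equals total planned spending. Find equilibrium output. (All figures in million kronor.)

Y = C + I + G = 791 + 0.66Y + 475 + 1640.32
Y − 0.66Y = 2906.32
0.34Y = 2906.32, so Y = 2906.32/0.34 = 8548

Y = 8548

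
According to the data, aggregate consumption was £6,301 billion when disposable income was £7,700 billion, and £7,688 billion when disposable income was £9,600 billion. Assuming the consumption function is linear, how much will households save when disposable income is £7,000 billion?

MPC = (7688 − 6301)/(9600 − 7700) = 1387/1900 = 0.73
a = 6301 − 0.73(7700) = 6301 − 5621 = 680
C = 680 + 0.73(7000) = 5790
S = 7000 − 5790 = 1210

S = 1210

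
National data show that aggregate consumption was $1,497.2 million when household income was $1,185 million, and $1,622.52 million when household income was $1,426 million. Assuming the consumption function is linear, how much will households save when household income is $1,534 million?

MPC = (1622.52 − 1497.2)/(1426 − 1185) = 125.32/241 = 0.52
a = 1497.2 − 0.52(1185) = 1497.2 − 616.2 = 881
C = 881 + 0.52(1534) = 1678.68
S = 1534 − 1678.68 = -144.68

S = -144.68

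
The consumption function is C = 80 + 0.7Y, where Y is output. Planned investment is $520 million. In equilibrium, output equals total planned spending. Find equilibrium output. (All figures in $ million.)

Y = 2000

Y = C + I = 80 + 0.7Y + 520
Y − 0.7Y = 600
0.3Y = 600, so Y = 600/0.3 = 2000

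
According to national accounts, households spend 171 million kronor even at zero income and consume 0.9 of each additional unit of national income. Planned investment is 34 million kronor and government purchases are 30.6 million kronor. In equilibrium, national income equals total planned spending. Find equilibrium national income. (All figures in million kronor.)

Y = 2356

Y = C + I + G = 171 + 0.9Y + 34 + 30.6
Y − 0.9Y = 235.6
0.1Y = 235.6, so Y = 235.6/0.1 = 2356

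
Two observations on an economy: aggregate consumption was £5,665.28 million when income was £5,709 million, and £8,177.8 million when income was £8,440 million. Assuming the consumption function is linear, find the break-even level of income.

MPC = (8177.8 − 5665.28)/(8440 − 5709) = 2512.52/2731 = 0.92
a = 5665.28 − 0.92(5709) = 5665.28 − 5252.28 = 413
Break-even: Y = a/(1−MPC) = 413/0.08 = 5162.5

Y = 5162.5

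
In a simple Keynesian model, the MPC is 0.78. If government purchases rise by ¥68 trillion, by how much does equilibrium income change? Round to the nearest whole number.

The multiplier is 1/(1 − MPC) = 1/0.22.
ΔY = 68/0.22 = 309.09 ≈ 309

ΔY ≈ 309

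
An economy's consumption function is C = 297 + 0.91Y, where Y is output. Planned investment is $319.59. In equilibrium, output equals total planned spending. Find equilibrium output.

Y = 6851

Y = C + I = 297 + 0.91Y + 319.59
Y − 0.91Y = 616.59
0.09Y = 616.59, so Y = 616.59/0.09 = 6851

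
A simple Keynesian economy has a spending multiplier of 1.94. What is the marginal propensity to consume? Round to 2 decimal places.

k = 1/(1 − MPC), so 1 − MPC = 1/k = 1/1.94 = 0.5155
MPC = 1 − 0.5155 = 0.48

MPC = 0.48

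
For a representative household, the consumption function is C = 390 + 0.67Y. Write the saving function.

S = -390 + 0.33Y

S = Y − C = Y − (390 + 0.67Y) = -390 + (1 − 0.67)Y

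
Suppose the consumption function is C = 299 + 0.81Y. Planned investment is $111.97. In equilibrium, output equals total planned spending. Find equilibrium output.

Y = 2163

Y = C + I = 299 + 0.81Y + 111.97
Y − 0.81Y = 410.97
0.19Y = 410.97, so Y = 410.97/0.19 = 2163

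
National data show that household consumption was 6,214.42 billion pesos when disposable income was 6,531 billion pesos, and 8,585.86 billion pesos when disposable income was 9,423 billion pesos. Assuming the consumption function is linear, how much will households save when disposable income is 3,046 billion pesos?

MPC = (8585.86 − 6214.42)/(9423 − 6531) = 2371.44/2892 = 0.82
a = 6214.42 − 0.82(6531) = 6214.42 − 5355.42 = 859
C = 859 + 0.82(3046) = 3356.72
S = 3046 − 3356.72 = -310.72

S = -310.72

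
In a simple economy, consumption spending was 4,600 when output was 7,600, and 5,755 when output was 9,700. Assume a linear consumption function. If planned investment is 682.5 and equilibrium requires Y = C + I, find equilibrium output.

Y = 2450

MPC = (5755 − 4600)/(9700 − 7600) = 1155/2100 = 0.55
a = 4600 − 0.55(7600) = 420
Equilibrium: Y = 420 + 0.55Y + 682.5
0.45Y = 1102.5, so Y = 1102.5/0.45 = 2450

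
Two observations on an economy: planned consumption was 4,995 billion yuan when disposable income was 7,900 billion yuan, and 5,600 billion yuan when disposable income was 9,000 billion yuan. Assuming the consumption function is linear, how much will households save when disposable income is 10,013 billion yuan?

S = 3855.85

MPC = (5600 − 4995)/(9000 − 7900) = 605/1100 = 0.55
a = 4995 − 0.55(7900) = 4995 − 4345 = 650
C = 650 + 0.55(10013) = 6157.15
S = 10013 − 6157.15 = 3855.85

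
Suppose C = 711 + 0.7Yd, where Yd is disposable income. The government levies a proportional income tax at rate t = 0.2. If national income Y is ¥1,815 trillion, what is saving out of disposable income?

S = -275.4

Yd = (1 − 0.2)(1815) = 0.8(1815) = 1452
C = 711 + 0.7(1452) = 711 + 1016.4 = 1727.4
S = Yd − C = 1452 − 1727.4 = -275.4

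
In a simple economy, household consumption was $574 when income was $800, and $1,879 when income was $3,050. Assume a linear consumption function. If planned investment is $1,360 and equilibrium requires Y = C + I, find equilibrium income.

Y = 3500

MPC = (1879 − 574)/(3050 − 800) = 1305/2250 = 0.58
a = 574 − 0.58(800) = 110
Equilibrium: Y = 110 + 0.58Y + 1360
0.42Y = 1470, so Y = 1470/0.42 = 3500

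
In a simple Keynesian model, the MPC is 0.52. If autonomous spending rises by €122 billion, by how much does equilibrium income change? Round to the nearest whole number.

ΔY ≈ 254

The multiplier is 1/(1 − MPC) = 1/0.48.
ΔY = 122/0.48 = 254.17 ≈ 254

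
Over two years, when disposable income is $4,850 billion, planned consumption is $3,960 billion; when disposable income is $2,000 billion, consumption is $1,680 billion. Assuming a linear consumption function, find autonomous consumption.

MPC = ΔC/ΔY = (3960 − 1680)/(4850 − 2000) = 2280/2850 = 0.8
a = C − MPC·Y = 1680 − 0.8(2000) = 1680 − 1600 = 80

a = 80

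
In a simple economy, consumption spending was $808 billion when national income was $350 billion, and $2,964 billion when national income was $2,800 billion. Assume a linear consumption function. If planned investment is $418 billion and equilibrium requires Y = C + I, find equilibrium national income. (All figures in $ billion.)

MPC = (2964 − 808)/(2800 − 350) = 2156/2450 = 0.88
a = 808 − 0.88(350) = 500
Equilibrium: Y = 500 + 0.88Y + 418
0.12Y = 918, so Y = 918/0.12 = 7650

Y = 7650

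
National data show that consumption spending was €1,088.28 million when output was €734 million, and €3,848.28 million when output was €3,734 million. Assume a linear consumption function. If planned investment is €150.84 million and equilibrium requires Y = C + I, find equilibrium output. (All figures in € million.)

MPC = (3848.28 − 1088.28)/(3734 − 734) = 2760/3000 = 0.92
a = 1088.28 − 0.92(734) = 413
Equilibrium: Y = 413 + 0.92Y + 150.84
0.08Y = 563.84, so Y = 563.84/0.08 = 7048

Y = 7048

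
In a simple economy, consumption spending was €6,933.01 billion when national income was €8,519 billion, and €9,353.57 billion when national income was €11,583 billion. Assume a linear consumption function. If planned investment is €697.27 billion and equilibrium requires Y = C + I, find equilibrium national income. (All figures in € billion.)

Y = 4287

MPC = (9353.57 − 6933.01)/(11583 − 8519) = 2420.56/3064 = 0.79
a = 6933.01 − 0.79(8519) = 203
Equilibrium: Y = 203 + 0.79Y + 697.27
0.21Y = 900.27, so Y = 900.27/0.21 = 4287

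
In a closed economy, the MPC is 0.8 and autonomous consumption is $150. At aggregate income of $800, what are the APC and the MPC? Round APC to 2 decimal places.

APC = 0.99; MPC = 0.8

MPC = 0.8 (the slope of the consumption function)
C = 150 + 0.8(800) = 790, so APC = 790/800 = 0.99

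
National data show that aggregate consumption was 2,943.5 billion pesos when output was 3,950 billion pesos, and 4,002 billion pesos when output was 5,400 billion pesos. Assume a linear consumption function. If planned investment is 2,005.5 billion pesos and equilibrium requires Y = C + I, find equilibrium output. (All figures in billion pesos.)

MPC = (4002 − 2943.5)/(5400 − 3950) = 1058.5/1450 = 0.73
a = 2943.5 − 0.73(3950) = 60
Equilibrium: Y = 60 + 0.73Y + 2005.5
0.27Y = 2065.5, so Y = 2065.5/0.27 = 7650

Y = 7650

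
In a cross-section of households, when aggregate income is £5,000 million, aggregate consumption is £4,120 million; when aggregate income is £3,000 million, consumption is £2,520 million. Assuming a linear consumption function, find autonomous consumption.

MPC = ΔC/ΔY = (4120 − 2520)/(5000 − 3000) = 1600/2000 = 0.8
a = C − MPC·Y = 2520 − 0.8(3000) = 2520 − 2400 = 120

a = 120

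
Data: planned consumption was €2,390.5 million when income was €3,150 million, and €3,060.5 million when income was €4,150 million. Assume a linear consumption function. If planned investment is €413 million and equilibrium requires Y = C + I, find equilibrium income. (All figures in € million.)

Y = 2100

MPC = (3060.5 − 2390.5)/(4150 − 3150) = 670/1000 = 0.67
a = 2390.5 − 0.67(3150) = 280
Equilibrium: Y = 280 + 0.67Y + 413
0.33Y = 693, so Y = 693/0.33 = 2100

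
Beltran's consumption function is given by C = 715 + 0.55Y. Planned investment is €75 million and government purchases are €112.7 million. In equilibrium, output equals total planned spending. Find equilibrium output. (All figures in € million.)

Y = 2006

Y = C + I + G = 715 + 0.55Y + 75 + 112.7
Y − 0.55Y = 902.7
0.45Y = 902.7, so Y = 902.7/0.45 = 2006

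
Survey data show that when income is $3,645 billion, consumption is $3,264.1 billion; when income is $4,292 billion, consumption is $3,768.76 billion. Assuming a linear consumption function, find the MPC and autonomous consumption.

MPC = ΔC/ΔY = (3768.76 − 3264.1)/(4292 − 3645) = 504.66/647 = 0.78
a = C − MPC·Y = 3264.1 − 0.78(3645) = 3264.1 − 2843.1 = 421

MPC = 0.78; a = 421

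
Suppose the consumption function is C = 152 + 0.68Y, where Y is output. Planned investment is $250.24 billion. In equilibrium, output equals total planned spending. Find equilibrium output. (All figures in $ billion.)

Y = C + I = 152 + 0.68Y + 250.24
Y − 0.68Y = 402.24
0.32Y = 402.24, so Y = 402.24/0.32 = 1257

Y = 1257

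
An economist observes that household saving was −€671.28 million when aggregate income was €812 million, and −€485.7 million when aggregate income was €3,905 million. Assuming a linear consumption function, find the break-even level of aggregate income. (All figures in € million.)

Y = 12000

MPS = ΔS/ΔY = (-485.7 − (-671.28))/(3905 − 812) = 185.58/3093 = 0.06
MPC = 1 − MPS = 0.94
From S(812) = -671.28: −a + 0.06(812) = -671.28, so a = 48.72 − (-671.28) = 720
Break-even (S = 0): Y = a/MPS = 720/0.06 = 12000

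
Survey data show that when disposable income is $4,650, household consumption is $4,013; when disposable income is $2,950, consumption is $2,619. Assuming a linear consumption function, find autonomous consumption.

MPC = ΔC/ΔY = (4013 − 2619)/(4650 − 2950) = 1394/1700 = 0.82
a = C − MPC·Y = 2619 − 0.82(2950) = 2619 − 2419 = 200

a = 200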